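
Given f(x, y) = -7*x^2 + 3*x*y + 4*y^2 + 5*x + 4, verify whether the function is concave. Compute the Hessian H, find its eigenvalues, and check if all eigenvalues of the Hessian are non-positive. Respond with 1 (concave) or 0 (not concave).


The Hessian of f(x,y) = -7*x^2 + 3*x*y + 4*y^2 + 5*x + 4 is:
H = [[-14, 3], [3, 8]]
Trace = -14 + 8 = -6
Determinant = -14*8 - (3)^2 = -121
Discriminant = (-6)^2 - 4*-121 = 520.0
Eigenvalues: lambda_1 = -14.4018, lambda_2 = 8.4018
The function is not concave.

0


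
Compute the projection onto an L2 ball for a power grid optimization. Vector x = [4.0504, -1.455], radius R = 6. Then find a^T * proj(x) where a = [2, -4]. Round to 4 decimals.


Step 1: Compute ||x|| (intermediates to 6 decimals).
||x|| = sqrt(4.0504^2 + (-1.455)^2) = 4.303808
Step 2: Project.
Since ||x|| <= R, proj = x (no scaling needed).
proj(x) = [4.0504, -1.455]
Step 3: Dot product.
a^T * proj(x) = 2*4.0504 - 4*(-1.455) = 13.9208


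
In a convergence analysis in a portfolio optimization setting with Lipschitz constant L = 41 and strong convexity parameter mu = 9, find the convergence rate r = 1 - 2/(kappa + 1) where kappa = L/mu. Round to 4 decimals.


Step 1: Compute the condition number.
kappa = L/mu = 41/9 = 4.5556
Step 2: Compute the convergence rate.
r = 1 - 2/(kappa + 1) = 1 - 2*mu/(L + mu) = (L - mu)/(L + mu) = 32/50 = 0.64


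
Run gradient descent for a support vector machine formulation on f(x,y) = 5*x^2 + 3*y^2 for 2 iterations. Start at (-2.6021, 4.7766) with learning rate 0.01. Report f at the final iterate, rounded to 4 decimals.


Gradient descent on f(x,y) = 5*x^2 + 3*y^2.
Starting point: (-2.6021, 4.7766), alpha = 0.01
Step 1: grad_x = 2*5*-2.6021 = -26.021, grad_y = 2*3*4.7766 = 28.6596
  x_1 = -2.6021 - 0.01*-26.021 = -2.3419
  y_1 = 4.7766 - 0.01*28.6596 = 4.49
Step 2: grad_x = 2*5*-2.3419 = -23.4189, grad_y = 2*3*4.49 = 26.94
  x_2 = -2.3419 - 0.01*-23.4189 = -2.1077
  y_2 = 4.49 - 0.01*26.94 = 4.2206
f(-2.1077, 4.2206) = 5*(-2.1077)^2 + 3*4.2206^2 = 75.6525


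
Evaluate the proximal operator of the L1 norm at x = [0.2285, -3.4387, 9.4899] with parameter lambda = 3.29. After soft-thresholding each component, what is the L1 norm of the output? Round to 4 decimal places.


Soft-thresholding with lambda = 3.29:
prox(0.2285) = sign(0.2285)*max(|0.2285| - 3.29, 0) = 0.0
prox(-3.4387) = sign(-3.4387)*max(|-3.4387| - 3.29, 0) = -0.1487
prox(9.4899) = sign(9.4899)*max(|9.4899| - 3.29, 0) = 6.1999
prox(x) = [0.0, -0.1487, 6.1999]
||prox(x)||_1 = 0.0 + 0.1487 + 6.1999 = 6.3486


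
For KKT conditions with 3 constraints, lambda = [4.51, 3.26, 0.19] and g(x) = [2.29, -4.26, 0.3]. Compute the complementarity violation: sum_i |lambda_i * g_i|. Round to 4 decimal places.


KKT complementary slackness check:
lambda_1 * g_1 = 4.51 * 2.29 = 10.3279
lambda_2 * g_2 = 3.26 * -4.26 = -13.8876
lambda_3 * g_3 = 0.19 * 0.3 = 0.057
Total violation = 10.3279 + 13.8876 + 0.057 = 24.2725


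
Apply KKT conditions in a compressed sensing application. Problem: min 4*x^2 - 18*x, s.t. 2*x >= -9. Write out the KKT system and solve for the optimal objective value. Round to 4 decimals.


Step 1: Try lambda = 0 (constraint inactive).
Stationarity: 2*4*x - 18 = 0
x* = 18/(2*4) = 2.25
Check constraint: 2*2.25 = 4.5 >= -9 -- satisfied.
Step 2: Compute optimal value.
f(x*) = 4*2.25^2 - 18*2.25 = -20.25


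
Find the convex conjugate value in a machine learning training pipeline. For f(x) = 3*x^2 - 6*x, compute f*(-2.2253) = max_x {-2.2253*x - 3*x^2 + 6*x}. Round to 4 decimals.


f*(y) = sup_x {y*x - a*x^2 - b*x} = sup_x {(y-b)*x - a*x^2}
FOC: (y - b) - 2a*x = 0 => x* = (y - b)/(2a)
x* = (-2.2253 + 6)/(2*3) = 0.6291
f*(-2.2253) = (y-b)^2/(4a) = (-2.2253 + 6)^2/(4*3)
= 14.2484/12 = 1.1874


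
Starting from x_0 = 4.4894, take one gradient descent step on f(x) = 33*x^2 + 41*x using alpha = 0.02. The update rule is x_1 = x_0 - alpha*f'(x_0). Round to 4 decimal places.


We compute the gradient at x_0 and apply the update.
f'(x) = 66*x + 41
f'(4.4894) = 66*4.4894 + 41 = 337.3004
x_1 = 4.4894 - 0.02*337.3004 = -2.2566


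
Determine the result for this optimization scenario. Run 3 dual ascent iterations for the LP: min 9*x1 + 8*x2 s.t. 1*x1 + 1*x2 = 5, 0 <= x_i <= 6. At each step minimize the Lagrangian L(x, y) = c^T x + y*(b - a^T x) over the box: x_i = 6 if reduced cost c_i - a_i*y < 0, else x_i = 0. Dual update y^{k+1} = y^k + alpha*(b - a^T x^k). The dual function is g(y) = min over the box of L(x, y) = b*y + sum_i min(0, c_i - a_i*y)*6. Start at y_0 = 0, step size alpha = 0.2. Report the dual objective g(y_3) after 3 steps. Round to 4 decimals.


Dual ascent for LP: min 9*x1 + 8*x2, 1*x1 + 1*x2 = 5, 0 <= x_i <= 6
Step 1: y^k = 0.0, reduced costs: (9.0, 8.0)
  x^k = (0.0, 0.0), subgradient = b - a^T x = 5.0
  y^{k+1} = 0.0 + 0.2*5.0 = 1.0
Step 2: y^k = 1.0, reduced costs: (8.0, 7.0)
  x^k = (0.0, 0.0), subgradient = b - a^T x = 5.0
  y^{k+1} = 1.0 + 0.2*5.0 = 2.0
Step 3: y^k = 2.0, reduced costs: (7.0, 6.0)
  x^k = (0.0, 0.0), subgradient = b - a^T x = 5.0
  y^{k+1} = 2.0 + 0.2*5.0 = 3.0
Dual objective at y_3 = 3.0: reduced costs (6.0, 5.0), box minimizer x = (0.0, 0.0)
g(y_3) = b*y + (c1 - a1*y)*x1 + (c2 - a2*y)*x2 = 5*3.0 + 6.0*0.0 + 5.0*0.0 = 15.0 + 0.0 + 0.0 = 15.0


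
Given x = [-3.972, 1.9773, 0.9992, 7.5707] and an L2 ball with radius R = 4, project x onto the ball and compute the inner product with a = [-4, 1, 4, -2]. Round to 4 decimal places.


Step 1: Compute ||x|| (intermediates to 6 decimals).
||x|| = sqrt((-3.972)^2 + 1.9773^2 + 0.9992^2 + 7.5707^2) = 8.831783
Step 2: Project.
Since ||x|| > R, scale = R/||x|| = 4/8.831783 = 0.45291, proj(x) = scale * x
proj(x) = [-1.798959, 0.895539, 0.452548, 3.428846]
Step 3: Dot product.
a^T * proj(x) = -4*(-1.798959) + 1*0.895539 + 4*0.452548 - 2*3.428846 = 3.0439


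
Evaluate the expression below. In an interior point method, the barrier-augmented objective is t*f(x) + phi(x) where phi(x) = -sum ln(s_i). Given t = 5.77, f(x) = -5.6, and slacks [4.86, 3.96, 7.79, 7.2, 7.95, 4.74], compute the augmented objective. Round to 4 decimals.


Step 1: Compute log-barrier.
ln values: [1.581, 1.3762, 2.0528, 1.9741, 2.0732, 1.556]
phi = -(1.581 + 1.3762 + 2.0528 + 1.9741 + 2.0732 + 1.556) = -10.6134
Step 2: Compute augmented objective.
t*f(x) = 5.77*-5.6 = -32.312
Total = -32.312 - 10.6134 = -42.9254


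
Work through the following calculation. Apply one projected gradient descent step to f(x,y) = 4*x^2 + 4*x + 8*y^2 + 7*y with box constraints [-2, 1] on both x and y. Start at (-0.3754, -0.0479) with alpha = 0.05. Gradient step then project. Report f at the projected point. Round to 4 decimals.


Step 1: Compute gradient at (-0.3754, -0.0479).
grad_x = 2*4*-0.3754 + 4 = 0.9968
grad_y = 2*8*-0.0479 + 7 = 6.2336
Step 2: Gradient step.
x_raw = -0.3754 - 0.05*0.9968 = -0.4252
y_raw = -0.0479 - 0.05*6.2336 = -0.3596
Step 3: Project onto [-2, 1].
x_proj = clip(-0.4252) = -0.4252
y_proj = clip(-0.3596) = -0.3596
Step 4: Evaluate f.
f(-0.4252, -0.3596) = -2.4603


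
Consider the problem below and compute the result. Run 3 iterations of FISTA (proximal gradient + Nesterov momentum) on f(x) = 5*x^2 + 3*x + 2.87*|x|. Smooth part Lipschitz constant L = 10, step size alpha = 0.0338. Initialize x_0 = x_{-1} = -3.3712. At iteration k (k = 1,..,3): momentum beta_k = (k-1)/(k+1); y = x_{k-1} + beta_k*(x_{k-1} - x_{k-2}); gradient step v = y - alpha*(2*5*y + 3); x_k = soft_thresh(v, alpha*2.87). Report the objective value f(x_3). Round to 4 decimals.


FISTA on f(x) = 5*x^2 + 3*x + 2.87*|x|
L = 10, alpha = 0.0338
Iteration 1: beta = 0.0, y = -3.3712 + 0.0*(-3.3712 + 3.3712) = -3.3712
  grad(y) = -30.712, v = y - alpha*grad = -2.3331
  prox(v) = soft_thresh(-2.3331, 0.097) = -2.2361
Iteration 2: beta = 0.3333, y = -2.2361 + 0.3333*(-2.2361 + 3.3712) = -1.8578
  grad(y) = -15.5777, v = y - alpha*grad = -1.3312
  prox(v) = soft_thresh(-1.3312, 0.097) = -1.2342
Iteration 3: beta = 0.5, y = -1.2342 + 0.5*(-1.2342 + 2.2361) = -0.7333
  grad(y) = -4.3329, v = y - alpha*grad = -0.5868
  prox(v) = soft_thresh(-0.5868, 0.097) = -0.4898
f(x_3) = 5*(-0.4898)^2 + 3*(-0.4898) + 2.87*|-0.4898| = 1.136


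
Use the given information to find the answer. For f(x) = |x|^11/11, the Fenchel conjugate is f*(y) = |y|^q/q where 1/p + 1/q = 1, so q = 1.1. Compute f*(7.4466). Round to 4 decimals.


The conjugate exponent q satisfies 1/p + 1/q = 1.
p = 11, so q = 11/(11 - 1) = 1.1
|y|^q = 7.4466^1.1 = 9.1024
f*(7.4466) = 9.1024 / 1.1 = 8.2749


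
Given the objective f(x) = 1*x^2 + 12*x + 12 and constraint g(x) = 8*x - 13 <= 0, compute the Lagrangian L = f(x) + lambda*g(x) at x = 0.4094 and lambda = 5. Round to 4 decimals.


Step 1: Evaluate f(x).
f(0.4094) = 1*0.4094^2 + 12*0.4094 + 12 = 17.0804
Step 2: Evaluate g(x).
g(0.4094) = 8*0.4094 - 13 = -9.7248
Step 3: Compute Lagrangian.
L = 17.0804 + 5*-9.7248 = -31.5436


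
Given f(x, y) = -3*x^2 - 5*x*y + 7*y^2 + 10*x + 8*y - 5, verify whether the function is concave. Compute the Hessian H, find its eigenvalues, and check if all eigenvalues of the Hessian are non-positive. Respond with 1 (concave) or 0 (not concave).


The Hessian of f(x,y) = -3*x^2 - 5*x*y + 7*y^2 + 10*x + 8*y - 5 is:
H = [[-6, -5], [-5, 14]]
Trace = -6 + 14 = 8
Determinant = -6*14 - (-5)^2 = -109
Discriminant = (8)^2 - 4*-109 = 500.0
Eigenvalues: lambda_1 = -7.1803, lambda_2 = 15.1803
The function is not concave.

0


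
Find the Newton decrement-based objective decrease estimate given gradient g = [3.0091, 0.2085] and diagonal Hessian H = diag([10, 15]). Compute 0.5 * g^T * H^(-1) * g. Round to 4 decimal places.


Step 1: H is diagonal, so H^(-1) * g = [0.3009, 0.0139].
Step 2: g^T H^(-1) g = sum_i g_i^2 / H_ii
  = (3.0091)^2/10 + (0.2085)^2/15
  = 0.9055 + 0.0029 = 0.9084
Step 3: Objective decrease = 0.5 * g^T H^(-1) g = 0.4542


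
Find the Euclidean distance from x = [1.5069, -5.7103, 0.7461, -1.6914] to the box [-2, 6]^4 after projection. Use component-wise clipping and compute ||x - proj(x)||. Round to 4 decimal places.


Project each component onto [-2, 6].
clip(1.5069) = 1.5069, clip(-5.7103) = -2.0, clip(0.7461) = 0.7461, clip(-1.6914) = -1.6914
Projection = [1.5069, -2.0, 0.7461, -1.6914]
Squared diffs: [0.0, 13.7663, 0.0, 0.0]
Distance = sqrt(13.7663) = 3.7103


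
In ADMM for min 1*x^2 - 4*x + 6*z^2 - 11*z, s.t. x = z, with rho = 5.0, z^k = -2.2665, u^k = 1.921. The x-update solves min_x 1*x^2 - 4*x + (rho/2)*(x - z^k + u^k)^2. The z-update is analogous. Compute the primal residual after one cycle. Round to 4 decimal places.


ADMM iteration with rho = 5.0, z^k = -2.2665, u^k = 1.921
Step 1: x-update.
Minimize 1*x^2 - 4*x + (5.0/2)*(x + 2.2665 + 1.921)^2
FOC: (2*1 + 5.0)*x = 4 + 5.0*(-2.2665 - 1.921)
x^{k+1} = -2.4196
Step 2: z-update.
Minimize 6*z^2 - 11*z + (5.0/2)*(-2.4196 - z + 1.921)^2
FOC: (2*6 + 5.0)*z = 11 + 5.0*(-2.4196 + 1.921)
z^{k+1} = 0.5004
Step 3: u-update.
u^{k+1} = 1.921 - 2.4196 - 0.5004 = -0.999
Step 4: Primal residual = |-2.4196 - 0.5004| = 2.92


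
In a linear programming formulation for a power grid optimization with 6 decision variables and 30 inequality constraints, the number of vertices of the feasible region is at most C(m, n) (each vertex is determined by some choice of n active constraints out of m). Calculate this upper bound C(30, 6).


Each vertex corresponds to some choice of n active constraints out of m, so the number of vertices is at most C(m, n) = m! / (n!(m-n)!).
m = 30, n = 6
Numerator: 30 * 29 * 28 * 27 * 26 * 25
Denominator: 6! = 720
C(30, 6) = 593775


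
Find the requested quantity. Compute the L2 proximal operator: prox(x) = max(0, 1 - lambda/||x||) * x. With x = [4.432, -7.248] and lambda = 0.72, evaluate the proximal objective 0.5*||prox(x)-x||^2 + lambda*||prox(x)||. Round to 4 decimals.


Step 1: Compute ||x||.
||x|| = 8.4957
Step 2: Compute scaling factor.
scale = max(0, 1 - 0.72/8.4957) = 0.9153
Step 3: prox(x) = [4.0564, -6.6337]
||prox(x)|| = 7.7757
Step 4: Proximal objective.
0.5*||prox-x||^2 = 0.2592
lambda*||prox|| = 5.5985
Total = 5.8577


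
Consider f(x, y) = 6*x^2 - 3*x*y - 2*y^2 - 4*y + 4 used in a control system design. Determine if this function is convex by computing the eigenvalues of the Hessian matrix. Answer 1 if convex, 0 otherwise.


The Hessian of f(x,y) = 6*x^2 - 3*x*y - 2*y^2 - 4*y + 4 is:
H = [[12, -3], [-3, -4]]
Trace = 12 - 4 = 8
Determinant = 12*-4 - (-3)^2 = -57
Discriminant = (8)^2 - 4*-57 = 292.0
Eigenvalues: lambda_1 = -4.544, lambda_2 = 12.544
The function is not convex.

0


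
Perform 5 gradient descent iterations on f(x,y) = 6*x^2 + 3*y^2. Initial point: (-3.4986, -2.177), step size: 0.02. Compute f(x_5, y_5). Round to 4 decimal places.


Gradient descent on f(x,y) = 6*x^2 + 3*y^2.
Starting point: (-3.4986, -2.177), alpha = 0.02
Step 1: grad_x = 2*6*-3.4986 = -41.9832, grad_y = 2*3*-2.177 = -13.062
  x_1 = -3.4986 - 0.02*-41.9832 = -2.6589
  y_1 = -2.177 - 0.02*-13.062 = -1.9158
Step 2: grad_x = 2*6*-2.6589 = -31.9072, grad_y = 2*3*-1.9158 = -11.4946
  x_2 = -2.6589 - 0.02*-31.9072 = -2.0208
  y_2 = -1.9158 - 0.02*-11.4946 = -1.6859
Step 3: grad_x = 2*6*-2.0208 = -24.2495, grad_y = 2*3*-1.6859 = -10.1152
  x_3 = -2.0208 - 0.02*-24.2495 = -1.5358
  y_3 = -1.6859 - 0.02*-10.1152 = -1.4836
Step 4: grad_x = 2*6*-1.5358 = -18.4296, grad_y = 2*3*-1.4836 = -8.9014
  x_4 = -1.5358 - 0.02*-18.4296 = -1.1672
  y_4 = -1.4836 - 0.02*-8.9014 = -1.3055
Step 5: grad_x = 2*6*-1.1672 = -14.0065, grad_y = 2*3*-1.3055 = -7.8332
  x_5 = -1.1672 - 0.02*-14.0065 = -0.8871
  y_5 = -1.3055 - 0.02*-7.8332 = -1.1489
f(-0.8871, -1.1489) = 6*(-0.8871)^2 + 3*(-1.1489)^2 = 8.6812


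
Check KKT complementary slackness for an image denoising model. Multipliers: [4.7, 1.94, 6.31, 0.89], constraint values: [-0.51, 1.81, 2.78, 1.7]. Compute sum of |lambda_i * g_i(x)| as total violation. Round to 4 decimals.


KKT complementary slackness check:
lambda_1 * g_1 = 4.7 * -0.51 = -2.397
lambda_2 * g_2 = 1.94 * 1.81 = 3.5114
lambda_3 * g_3 = 6.31 * 2.78 = 17.5418
lambda_4 * g_4 = 0.89 * 1.7 = 1.513
Total violation = 2.397 + 3.5114 + 17.5418 + 1.513 = 24.9632


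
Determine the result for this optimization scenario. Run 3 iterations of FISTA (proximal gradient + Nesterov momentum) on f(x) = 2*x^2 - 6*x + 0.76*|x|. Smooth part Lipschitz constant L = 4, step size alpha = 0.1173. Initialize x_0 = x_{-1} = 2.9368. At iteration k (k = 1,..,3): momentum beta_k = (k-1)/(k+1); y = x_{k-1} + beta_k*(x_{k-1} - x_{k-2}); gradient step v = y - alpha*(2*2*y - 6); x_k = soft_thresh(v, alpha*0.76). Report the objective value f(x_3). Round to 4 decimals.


FISTA on f(x) = 2*x^2 - 6*x + 0.76*|x|
L = 4, alpha = 0.1173
Iteration 1: beta = 0.0, y = 2.9368 + 0.0*(2.9368 - 2.9368) = 2.9368
  grad(y) = 5.7472, v = y - alpha*grad = 2.2627
  prox(v) = soft_thresh(2.2627, 0.0891) = 2.1735
Iteration 2: beta = 0.3333, y = 2.1735 + 0.3333*(2.1735 - 2.9368) = 1.9191
  grad(y) = 1.6763, v = y - alpha*grad = 1.7224
  prox(v) = soft_thresh(1.7224, 0.0891) = 1.6333
Iteration 3: beta = 0.5, y = 1.6333 + 0.5*(1.6333 - 2.1735) = 1.3632
  grad(y) = -0.5472, v = y - alpha*grad = 1.4274
  prox(v) = soft_thresh(1.4274, 0.0891) = 1.3382
f(x_3) = 2*1.3382^2 - 6*1.3382 + 0.76*|1.3382| = -3.4306


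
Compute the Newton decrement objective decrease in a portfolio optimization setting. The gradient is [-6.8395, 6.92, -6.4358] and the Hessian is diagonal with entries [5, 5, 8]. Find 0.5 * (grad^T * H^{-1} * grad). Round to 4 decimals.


Step 1: H is diagonal, so H^(-1) * g = [-1.3679, 1.384, -0.8045].
Step 2: g^T H^(-1) g = sum_i g_i^2 / H_ii
  = (-6.8395)^2/5 + (6.92)^2/5 + (-6.4358)^2/8
  = 9.3558 + 9.5773 + 5.1774 = 24.1105
Step 3: Objective decrease = 0.5 * g^T H^(-1) g = 12.0552


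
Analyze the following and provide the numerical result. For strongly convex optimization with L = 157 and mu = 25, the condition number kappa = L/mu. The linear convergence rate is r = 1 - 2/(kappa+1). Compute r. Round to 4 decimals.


Step 1: Compute the condition number.
kappa = L/mu = 157/25 = 6.28
Step 2: Compute the convergence rate.
r = 1 - 2/(kappa + 1) = 1 - 2*mu/(L + mu) = (L - mu)/(L + mu) = 132/182 = 0.7253


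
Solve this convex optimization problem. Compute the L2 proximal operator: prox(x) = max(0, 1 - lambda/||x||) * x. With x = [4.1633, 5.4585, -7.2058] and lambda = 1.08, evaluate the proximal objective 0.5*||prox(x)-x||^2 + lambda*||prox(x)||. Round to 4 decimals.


Step 1: Compute ||x||.
||x|| = 9.9525
Step 2: Compute scaling factor.
scale = max(0, 1 - 1.08/9.9525) = 0.8915
Step 3: prox(x) = [3.7115, 4.8662, -6.4239]
||prox(x)|| = 8.8725
Step 4: Proximal objective.
0.5*||prox-x||^2 = 0.5832
lambda*||prox|| = 9.5823
Total = 10.1655


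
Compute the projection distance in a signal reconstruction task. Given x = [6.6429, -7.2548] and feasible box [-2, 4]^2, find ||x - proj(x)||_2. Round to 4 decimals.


Project each component onto [-2, 4].
clip(6.6429) = 4.0, clip(-7.2548) = -2.0
Projection = [4.0, -2.0]
Squared diffs: [6.9849, 27.6129]
Distance = sqrt(34.5978) = 5.882


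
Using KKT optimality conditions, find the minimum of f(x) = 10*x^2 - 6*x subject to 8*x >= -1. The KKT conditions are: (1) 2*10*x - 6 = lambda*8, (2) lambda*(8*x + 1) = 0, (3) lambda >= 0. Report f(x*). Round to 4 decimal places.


Step 1: Try lambda = 0 (constraint inactive).
Stationarity: 2*10*x - 6 = 0
x* = 6/(2*10) = 0.3
Check constraint: 8*0.3 = 2.4 >= -1 -- satisfied.
Step 2: Compute optimal value.
f(x*) = 10*0.3^2 - 6*0.3 = -0.9


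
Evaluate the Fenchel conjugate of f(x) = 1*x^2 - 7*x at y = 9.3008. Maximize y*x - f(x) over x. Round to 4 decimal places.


f*(y) = sup_x {y*x - a*x^2 - b*x} = sup_x {(y-b)*x - a*x^2}
FOC: (y - b) - 2a*x = 0 => x* = (y - b)/(2a)
x* = (9.3008 + 7)/(2*1) = 8.1504
f*(9.3008) = (y-b)^2/(4a) = (9.3008 + 7)^2/(4*1)
= 265.7161/4 = 66.429


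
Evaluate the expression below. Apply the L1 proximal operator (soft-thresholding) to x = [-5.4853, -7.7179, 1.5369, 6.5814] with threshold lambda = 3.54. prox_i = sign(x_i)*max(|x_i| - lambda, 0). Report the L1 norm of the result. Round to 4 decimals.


Soft-thresholding with lambda = 3.54:
prox(-5.4853) = sign(-5.4853)*max(|-5.4853| - 3.54, 0) = -1.9453
prox(-7.7179) = sign(-7.7179)*max(|-7.7179| - 3.54, 0) = -4.1779
prox(1.5369) = sign(1.5369)*max(|1.5369| - 3.54, 0) = 0.0
prox(6.5814) = sign(6.5814)*max(|6.5814| - 3.54, 0) = 3.0414
prox(x) = [-1.9453, -4.1779, 0.0, 3.0414]
||prox(x)||_1 = 1.9453 + 4.1779 + 0.0 + 3.0414 = 9.1646


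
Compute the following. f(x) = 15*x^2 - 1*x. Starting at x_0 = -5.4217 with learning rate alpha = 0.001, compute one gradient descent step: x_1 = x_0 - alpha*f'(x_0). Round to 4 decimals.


We compute the gradient at x_0 and apply the update.
f'(x) = 30*x - 1
f'(-5.4217) = 30*-5.4217 - 1 = -163.651
x_1 = -5.4217 - 0.001*-163.651 = -5.258


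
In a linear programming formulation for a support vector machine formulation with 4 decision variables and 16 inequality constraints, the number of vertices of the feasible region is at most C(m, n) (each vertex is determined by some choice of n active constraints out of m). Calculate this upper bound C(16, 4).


Each vertex corresponds to some choice of n active constraints out of m, so the number of vertices is at most C(m, n) = m! / (n!(m-n)!).
m = 16, n = 4
Numerator: 16 * 15 * 14 * 13
Denominator: 4! = 24
C(16, 4) = 1820


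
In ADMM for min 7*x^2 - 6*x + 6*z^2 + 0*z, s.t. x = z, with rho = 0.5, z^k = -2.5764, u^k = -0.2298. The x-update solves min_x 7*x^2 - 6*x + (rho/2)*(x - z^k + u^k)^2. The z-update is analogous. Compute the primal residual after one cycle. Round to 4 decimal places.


ADMM iteration with rho = 0.5, z^k = -2.5764, u^k = -0.2298
Step 1: x-update.
Minimize 7*x^2 - 6*x + (0.5/2)*(x + 2.5764 - 0.2298)^2
FOC: (2*7 + 0.5)*x = 6 + 0.5*(-2.5764 + 0.2298)
x^{k+1} = 0.3329
Step 2: z-update.
Minimize 6*z^2 + 0*z + (0.5/2)*(0.3329 - z - 0.2298)^2
FOC: (2*6 + 0.5)*z = 0 + 0.5*(0.3329 - 0.2298)
z^{k+1} = 0.0041
Step 3: u-update.
u^{k+1} = -0.2298 + 0.3329 - 0.0041 = 0.099
Step 4: Primal residual = |0.3329 - 0.0041| = 0.3288


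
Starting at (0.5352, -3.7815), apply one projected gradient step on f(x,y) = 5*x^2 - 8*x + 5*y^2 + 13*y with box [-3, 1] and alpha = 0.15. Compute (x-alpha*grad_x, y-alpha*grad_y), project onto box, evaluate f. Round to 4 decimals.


Step 1: Compute gradient at (0.5352, -3.7815).
grad_x = 2*5*0.5352 - 8 = -2.648
grad_y = 2*5*-3.7815 + 13 = -24.815
Step 2: Gradient step.
x_raw = 0.5352 - 0.15*-2.648 = 0.9324
y_raw = -3.7815 - 0.15*-24.815 = -0.0593
Step 3: Project onto [-3, 1].
x_proj = clip(0.9324) = 0.9324
y_proj = clip(-0.0593) = -0.0593
Step 4: Evaluate f.
f(0.9324, -0.0593) = -3.865


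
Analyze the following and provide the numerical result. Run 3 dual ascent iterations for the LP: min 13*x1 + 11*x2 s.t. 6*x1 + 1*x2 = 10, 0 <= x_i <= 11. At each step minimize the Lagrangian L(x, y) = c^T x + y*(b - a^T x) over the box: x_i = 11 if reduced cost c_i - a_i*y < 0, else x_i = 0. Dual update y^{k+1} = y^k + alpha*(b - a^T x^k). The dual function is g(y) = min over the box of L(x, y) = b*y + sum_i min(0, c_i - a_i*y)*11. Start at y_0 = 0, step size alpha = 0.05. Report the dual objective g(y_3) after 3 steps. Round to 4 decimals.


Dual ascent for LP: min 13*x1 + 11*x2, 6*x1 + 1*x2 = 10, 0 <= x_i <= 11
Step 1: y^k = 0.0, reduced costs: (13.0, 11.0)
  x^k = (0.0, 0.0), subgradient = b - a^T x = 10.0
  y^{k+1} = 0.0 + 0.05*10.0 = 0.5
Step 2: y^k = 0.5, reduced costs: (10.0, 10.5)
  x^k = (0.0, 0.0), subgradient = b - a^T x = 10.0
  y^{k+1} = 0.5 + 0.05*10.0 = 1.0
Step 3: y^k = 1.0, reduced costs: (7.0, 10.0)
  x^k = (0.0, 0.0), subgradient = b - a^T x = 10.0
  y^{k+1} = 1.0 + 0.05*10.0 = 1.5
Dual objective at y_3 = 1.5: reduced costs (4.0, 9.5), box minimizer x = (0.0, 0.0)
g(y_3) = b*y + (c1 - a1*y)*x1 + (c2 - a2*y)*x2 = 10*1.5 + 4.0*0.0 + 9.5*0.0 = 15.0 + 0.0 + 0.0 = 15.0


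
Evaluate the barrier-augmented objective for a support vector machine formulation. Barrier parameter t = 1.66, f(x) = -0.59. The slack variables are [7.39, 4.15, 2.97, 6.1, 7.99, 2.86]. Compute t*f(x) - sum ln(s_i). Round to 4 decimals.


Step 1: Compute log-barrier.
ln values: [2.0001, 1.4231, 1.0886, 1.8083, 2.0782, 1.0508]
phi = -(2.0001 + 1.4231 + 1.0886 + 1.8083 + 2.0782 + 1.0508) = -9.4491
Step 2: Compute augmented objective.
t*f(x) = 1.66*-0.59 = -0.9794
Total = -0.9794 - 9.4491 = -10.4285


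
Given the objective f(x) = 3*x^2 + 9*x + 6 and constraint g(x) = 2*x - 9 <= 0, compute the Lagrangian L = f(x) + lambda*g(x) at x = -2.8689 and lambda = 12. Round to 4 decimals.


Step 1: Evaluate f(x).
f(-2.8689) = 3*(-2.8689)^2 + 9*(-2.8689) + 6 = 4.8717
Step 2: Evaluate g(x).
g(-2.8689) = 2*-2.8689 - 9 = -14.7378
Step 3: Compute Lagrangian.
L = 4.8717 + 12*-14.7378 = -171.9819


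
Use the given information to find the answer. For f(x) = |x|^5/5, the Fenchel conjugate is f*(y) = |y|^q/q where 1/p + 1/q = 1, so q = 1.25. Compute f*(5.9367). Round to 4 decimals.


The conjugate exponent q satisfies 1/p + 1/q = 1.
p = 5, so q = 5/(5 - 1) = 1.25
|y|^q = 5.9367^1.25 = 9.2668
f*(5.9367) = 9.2668 / 1.25 = 7.4135


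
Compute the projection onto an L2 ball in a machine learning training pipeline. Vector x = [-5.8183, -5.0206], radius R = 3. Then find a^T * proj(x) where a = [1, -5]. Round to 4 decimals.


Step 1: Compute ||x|| (intermediates to 6 decimals).
||x|| = sqrt((-5.8183)^2 + (-5.0206)^2) = 7.684988
Step 2: Project.
Since ||x|| > R, scale = R/||x|| = 3/7.684988 = 0.390371, proj(x) = scale * x
proj(x) = [-2.271296, -1.959897]
Step 3: Dot product.
a^T * proj(x) = 1*(-2.271296) - 5*(-1.959897) = 7.5282


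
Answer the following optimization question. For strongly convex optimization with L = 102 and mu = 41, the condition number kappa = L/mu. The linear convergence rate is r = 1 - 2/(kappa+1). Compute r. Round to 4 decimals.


Step 1: Compute the condition number.
kappa = L/mu = 102/41 = 2.4878
Step 2: Compute the convergence rate.
r = 1 - 2/(kappa + 1) = 1 - 2*mu/(L + mu) = (L - mu)/(L + mu) = 61/143 = 0.4266


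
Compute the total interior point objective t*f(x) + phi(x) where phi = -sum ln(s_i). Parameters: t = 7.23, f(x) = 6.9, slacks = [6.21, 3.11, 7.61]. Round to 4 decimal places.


Step 1: Compute log-barrier.
ln values: [1.8262, 1.1346, 2.0295]
phi = -(1.8262 + 1.1346 + 2.0295) = -4.9902
Step 2: Compute augmented objective.
t*f(x) = 7.23*6.9 = 49.887
Total = 49.887 - 4.9902 = 44.8968


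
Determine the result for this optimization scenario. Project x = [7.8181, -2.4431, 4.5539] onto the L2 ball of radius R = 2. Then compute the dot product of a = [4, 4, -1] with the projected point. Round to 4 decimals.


Step 1: Compute ||x|| (intermediates to 6 decimals).
||x|| = sqrt(7.8181^2 + (-2.4431)^2 + 4.5539^2) = 9.371736
Step 2: Project.
Since ||x|| > R, scale = R/||x|| = 2/9.371736 = 0.213408, proj(x) = scale * x
proj(x) = [1.668445, -0.521377, 0.971839]
Step 3: Dot product.
a^T * proj(x) = 4*1.668445 + 4*(-0.521377) - 1*0.971839 = 3.6164


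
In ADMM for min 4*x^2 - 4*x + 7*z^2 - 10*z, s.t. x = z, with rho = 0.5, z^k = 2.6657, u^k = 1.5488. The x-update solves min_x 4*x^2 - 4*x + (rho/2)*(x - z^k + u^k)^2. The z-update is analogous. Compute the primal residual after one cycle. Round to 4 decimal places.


ADMM iteration with rho = 0.5, z^k = 2.6657, u^k = 1.5488
Step 1: x-update.
Minimize 4*x^2 - 4*x + (0.5/2)*(x - 2.6657 + 1.5488)^2
FOC: (2*4 + 0.5)*x = 4 + 0.5*(2.6657 - 1.5488)
x^{k+1} = 0.5363
Step 2: z-update.
Minimize 7*z^2 - 10*z + (0.5/2)*(0.5363 - z + 1.5488)^2
FOC: (2*7 + 0.5)*z = 10 + 0.5*(0.5363 + 1.5488)
z^{k+1} = 0.7616
Step 3: u-update.
u^{k+1} = 1.5488 + 0.5363 - 0.7616 = 1.3235
Step 4: Primal residual = |0.5363 - 0.7616| = 0.2253


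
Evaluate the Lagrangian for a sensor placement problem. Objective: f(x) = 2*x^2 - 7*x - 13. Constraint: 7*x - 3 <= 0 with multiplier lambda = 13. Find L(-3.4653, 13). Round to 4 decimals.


Step 1: Evaluate f(x).
f(-3.4653) = 2*(-3.4653)^2 - 7*(-3.4653) - 13 = 35.2737
Step 2: Evaluate g(x).
g(-3.4653) = 7*-3.4653 - 3 = -27.2571
Step 3: Compute Lagrangian.
L = 35.2737 + 13*-27.2571 = -319.0686


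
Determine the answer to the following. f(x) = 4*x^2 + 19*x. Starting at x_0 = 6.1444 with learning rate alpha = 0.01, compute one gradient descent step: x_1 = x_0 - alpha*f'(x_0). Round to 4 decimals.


We compute the gradient at x_0 and apply the update.
f'(x) = 8*x + 19
f'(6.1444) = 8*6.1444 + 19 = 68.1552
x_1 = 6.1444 - 0.01*68.1552 = 5.4628


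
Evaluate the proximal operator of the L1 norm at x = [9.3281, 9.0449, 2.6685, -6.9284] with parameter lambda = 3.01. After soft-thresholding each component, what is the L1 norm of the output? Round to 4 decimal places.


Soft-thresholding with lambda = 3.01:
prox(9.3281) = sign(9.3281)*max(|9.3281| - 3.01, 0) = 6.3181
prox(9.0449) = sign(9.0449)*max(|9.0449| - 3.01, 0) = 6.0349
prox(2.6685) = sign(2.6685)*max(|2.6685| - 3.01, 0) = 0.0
prox(-6.9284) = sign(-6.9284)*max(|-6.9284| - 3.01, 0) = -3.9184
prox(x) = [6.3181, 6.0349, 0.0, -3.9184]
||prox(x)||_1 = 6.3181 + 6.0349 + 0.0 + 3.9184 = 16.2714


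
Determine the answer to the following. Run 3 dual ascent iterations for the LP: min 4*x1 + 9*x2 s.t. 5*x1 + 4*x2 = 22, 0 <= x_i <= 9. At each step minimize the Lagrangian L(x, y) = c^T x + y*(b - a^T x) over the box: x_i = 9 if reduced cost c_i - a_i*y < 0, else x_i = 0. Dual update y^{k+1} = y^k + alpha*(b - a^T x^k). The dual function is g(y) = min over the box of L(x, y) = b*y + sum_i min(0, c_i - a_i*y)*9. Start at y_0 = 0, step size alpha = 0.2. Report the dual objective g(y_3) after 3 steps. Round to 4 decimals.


Dual ascent for LP: min 4*x1 + 9*x2, 5*x1 + 4*x2 = 22, 0 <= x_i <= 9
Step 1: y^k = 0.0, reduced costs: (4.0, 9.0)
  x^k = (0.0, 0.0), subgradient = b - a^T x = 22.0
  y^{k+1} = 0.0 + 0.2*22.0 = 4.4
Step 2: y^k = 4.4, reduced costs: (-18.0, -8.6)
  x^k = (9.0, 9.0), subgradient = b - a^T x = -59.0
  y^{k+1} = 4.4 + 0.2*-59.0 = -7.4
Step 3: y^k = -7.4, reduced costs: (41.0, 38.6)
  x^k = (0.0, 0.0), subgradient = b - a^T x = 22.0
  y^{k+1} = -7.4 + 0.2*22.0 = -3.0
Dual objective at y_3 = -3.0: reduced costs (19.0, 21.0), box minimizer x = (0.0, 0.0)
g(y_3) = b*y + (c1 - a1*y)*x1 + (c2 - a2*y)*x2 = 22*(-3.0) + 19.0*0.0 + 21.0*0.0 = -66.0 + 0.0 + 0.0 = -66.0


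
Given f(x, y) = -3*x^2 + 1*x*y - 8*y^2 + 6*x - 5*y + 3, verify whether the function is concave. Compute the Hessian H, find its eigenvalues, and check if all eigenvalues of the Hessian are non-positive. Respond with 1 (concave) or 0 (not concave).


The Hessian of f(x,y) = -3*x^2 + 1*x*y - 8*y^2 + 6*x - 5*y + 3 is:
H = [[-6, 1], [1, -16]]
Trace = -6 - 16 = -22
Determinant = -6*-16 - (1)^2 = 95
Discriminant = (-22)^2 - 4*95 = 104.0
Eigenvalues: lambda_1 = -16.099, lambda_2 = -5.901
The function is concave.

1


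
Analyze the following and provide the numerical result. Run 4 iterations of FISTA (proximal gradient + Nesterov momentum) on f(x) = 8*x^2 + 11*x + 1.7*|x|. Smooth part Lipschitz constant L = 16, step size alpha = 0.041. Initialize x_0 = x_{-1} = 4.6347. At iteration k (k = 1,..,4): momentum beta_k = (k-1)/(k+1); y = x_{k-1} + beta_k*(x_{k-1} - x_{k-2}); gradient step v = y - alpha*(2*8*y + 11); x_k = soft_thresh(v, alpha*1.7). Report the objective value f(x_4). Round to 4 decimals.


FISTA on f(x) = 8*x^2 + 11*x + 1.7*|x|
L = 16, alpha = 0.041
Iteration 1: beta = 0.0, y = 4.6347 + 0.0*(4.6347 - 4.6347) = 4.6347
  grad(y) = 85.1552, v = y - alpha*grad = 1.1433
  prox(v) = soft_thresh(1.1433, 0.0697) = 1.0736
Iteration 2: beta = 0.3333, y = 1.0736 + 0.3333*(1.0736 - 4.6347) = -0.1134
  grad(y) = 9.1859, v = y - alpha*grad = -0.49
  prox(v) = soft_thresh(-0.49, 0.0697) = -0.4203
Iteration 3: beta = 0.5, y = -0.4203 + 0.5*(-0.4203 - 1.0736) = -1.1673
  grad(y) = -7.6764, v = y - alpha*grad = -0.8525
  prox(v) = soft_thresh(-0.8525, 0.0697) = -0.7828
Iteration 4: beta = 0.6, y = -0.7828 + 0.6*(-0.7828 + 0.4203) = -1.0004
  grad(y) = -5.0058, v = y - alpha*grad = -0.7951
  prox(v) = soft_thresh(-0.7951, 0.0697) = -0.7254
f(x_4) = 8*(-0.7254)^2 + 11*(-0.7254) + 1.7*|-0.7254| = -2.5365


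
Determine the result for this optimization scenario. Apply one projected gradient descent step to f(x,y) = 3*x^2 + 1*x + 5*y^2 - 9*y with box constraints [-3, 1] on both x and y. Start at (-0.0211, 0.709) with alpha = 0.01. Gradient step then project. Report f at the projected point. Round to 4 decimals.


Step 1: Compute gradient at (-0.0211, 0.709).
grad_x = 2*3*-0.0211 + 1 = 0.8734
grad_y = 2*5*0.709 - 9 = -1.91
Step 2: Gradient step.
x_raw = -0.0211 - 0.01*0.8734 = -0.0298
y_raw = 0.709 - 0.01*-1.91 = 0.7281
Step 3: Project onto [-3, 1].
x_proj = clip(-0.0298) = -0.0298
y_proj = clip(0.7281) = 0.7281
Step 4: Evaluate f.
f(-0.0298, 0.7281) = -3.9294


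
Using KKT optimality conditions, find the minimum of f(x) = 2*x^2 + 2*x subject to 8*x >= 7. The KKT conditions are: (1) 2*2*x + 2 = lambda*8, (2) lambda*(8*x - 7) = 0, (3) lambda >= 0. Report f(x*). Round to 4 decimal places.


Step 1: Try lambda = 0 (constraint inactive).
x_unc = -2/(2*2) = -0.5
Check: 8*-0.5 = -4.0 < 7 -- violated!
Step 2: Constraint must be active: 8*x = 7
x* = 7/8 = 0.875
lambda = (2*2*0.875 + 2)/8 = 0.6875
Step 3: Compute optimal value.
f(x*) = 2*0.875^2 + 2*0.875 = 3.2813


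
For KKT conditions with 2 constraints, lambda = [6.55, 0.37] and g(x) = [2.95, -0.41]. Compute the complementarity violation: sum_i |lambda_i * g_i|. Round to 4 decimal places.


KKT complementary slackness check:
lambda_1 * g_1 = 6.55 * 2.95 = 19.3225
lambda_2 * g_2 = 0.37 * -0.41 = -0.1517
Total violation = 19.3225 + 0.1517 = 19.4742


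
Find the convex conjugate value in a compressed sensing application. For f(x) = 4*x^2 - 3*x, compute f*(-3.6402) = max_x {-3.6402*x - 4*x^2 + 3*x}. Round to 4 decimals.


f*(y) = sup_x {y*x - a*x^2 - b*x} = sup_x {(y-b)*x - a*x^2}
FOC: (y - b) - 2a*x = 0 => x* = (y - b)/(2a)
x* = (-3.6402 + 3)/(2*4) = -0.08
f*(-3.6402) = (y-b)^2/(4a) = (-3.6402 + 3)^2/(4*4)
= 0.4099/16 = 0.0256


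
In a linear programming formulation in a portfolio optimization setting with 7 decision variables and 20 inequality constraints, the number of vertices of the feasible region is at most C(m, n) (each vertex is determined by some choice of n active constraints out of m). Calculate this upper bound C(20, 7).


Each vertex corresponds to some choice of n active constraints out of m, so the number of vertices is at most C(m, n) = m! / (n!(m-n)!).
m = 20, n = 7
Numerator: 20 * 19 * 18 * 17 * 16 * 15 * 14
Denominator: 7! = 5040
C(20, 7) = 77520


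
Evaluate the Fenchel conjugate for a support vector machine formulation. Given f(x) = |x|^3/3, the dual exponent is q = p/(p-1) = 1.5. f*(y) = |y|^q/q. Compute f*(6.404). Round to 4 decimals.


The conjugate exponent q satisfies 1/p + 1/q = 1.
p = 3, so q = 3/(3 - 1) = 1.5
|y|^q = 6.404^1.5 = 16.206
f*(6.404) = 16.206 / 1.5 = 10.804


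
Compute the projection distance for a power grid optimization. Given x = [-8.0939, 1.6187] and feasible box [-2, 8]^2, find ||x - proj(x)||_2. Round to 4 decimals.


Project each component onto [-2, 8].
clip(-8.0939) = -2.0, clip(1.6187) = 1.6187
Projection = [-2.0, 1.6187]
Squared diffs: [37.1356, 0.0]
Distance = sqrt(37.1356) = 6.0939


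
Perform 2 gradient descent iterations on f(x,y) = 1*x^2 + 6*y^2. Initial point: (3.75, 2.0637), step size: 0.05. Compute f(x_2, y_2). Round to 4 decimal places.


Gradient descent on f(x,y) = 1*x^2 + 6*y^2.
Starting point: (3.75, 2.0637), alpha = 0.05
Step 1: grad_x = 2*1*3.75 = 7.5, grad_y = 2*6*2.0637 = 24.7644
  x_1 = 3.75 - 0.05*7.5 = 3.375
  y_1 = 2.0637 - 0.05*24.7644 = 0.8255
Step 2: grad_x = 2*1*3.375 = 6.75, grad_y = 2*6*0.8255 = 9.9058
  x_2 = 3.375 - 0.05*6.75 = 3.0375
  y_2 = 0.8255 - 0.05*9.9058 = 0.3302
f(3.0375, 0.3302) = 1*3.0375^2 + 6*0.3302^2 = 9.8806


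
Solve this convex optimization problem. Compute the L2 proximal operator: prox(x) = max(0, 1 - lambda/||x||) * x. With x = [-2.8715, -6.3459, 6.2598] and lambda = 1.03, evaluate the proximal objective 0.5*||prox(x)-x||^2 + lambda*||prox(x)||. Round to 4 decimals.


Step 1: Compute ||x||.
||x|| = 9.3649
Step 2: Compute scaling factor.
scale = max(0, 1 - 1.03/9.3649) = 0.89
Step 3: prox(x) = [-2.5557, -5.6479, 5.5713]
||prox(x)|| = 8.3349
Step 4: Proximal objective.
0.5*||prox-x||^2 = 0.5305
lambda*||prox|| = 8.5849
Total = 9.1154


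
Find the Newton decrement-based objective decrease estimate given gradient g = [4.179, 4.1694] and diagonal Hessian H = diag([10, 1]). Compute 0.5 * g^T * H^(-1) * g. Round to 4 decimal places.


Step 1: H is diagonal, so H^(-1) * g = [0.4179, 4.1694].
Step 2: g^T H^(-1) g = sum_i g_i^2 / H_ii
  = (4.179)^2/10 + (4.1694)^2/1
  = 1.7464 + 17.3839 = 19.1303
Step 3: Objective decrease = 0.5 * g^T H^(-1) g = 9.5652


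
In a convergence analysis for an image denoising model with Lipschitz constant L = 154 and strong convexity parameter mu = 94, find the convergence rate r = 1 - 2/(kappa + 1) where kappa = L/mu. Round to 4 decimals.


Step 1: Compute the condition number.
kappa = L/mu = 154/94 = 1.6383
Step 2: Compute the convergence rate.
r = 1 - 2/(kappa + 1) = 1 - 2*mu/(L + mu) = (L - mu)/(L + mu) = 60/248 = 0.2419


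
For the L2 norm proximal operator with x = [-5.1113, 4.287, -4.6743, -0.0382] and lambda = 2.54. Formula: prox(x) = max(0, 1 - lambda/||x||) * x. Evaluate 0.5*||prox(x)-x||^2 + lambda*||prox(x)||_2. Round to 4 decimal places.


Step 1: Compute ||x||.
||x|| = 8.1458
Step 2: Compute scaling factor.
scale = max(0, 1 - 2.54/8.1458) = 0.6882
Step 3: prox(x) = [-3.5175, 2.9502, -3.2168, -0.0263]
||prox(x)|| = 5.6058
Step 4: Proximal objective.
0.5*||prox-x||^2 = 3.2258
lambda*||prox|| = 14.2387
Total = 17.4646


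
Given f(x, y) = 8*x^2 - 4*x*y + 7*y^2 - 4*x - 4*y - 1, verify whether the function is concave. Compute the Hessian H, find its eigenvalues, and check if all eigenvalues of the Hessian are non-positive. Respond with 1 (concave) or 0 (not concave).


The Hessian of f(x,y) = 8*x^2 - 4*x*y + 7*y^2 - 4*x - 4*y - 1 is:
H = [[16, -4], [-4, 14]]
Trace = 16 + 14 = 30
Determinant = 16*14 - (-4)^2 = 208
Discriminant = (30)^2 - 4*208 = 68.0
Eigenvalues: lambda_1 = 10.8769, lambda_2 = 19.1231
The function is not concave.

0


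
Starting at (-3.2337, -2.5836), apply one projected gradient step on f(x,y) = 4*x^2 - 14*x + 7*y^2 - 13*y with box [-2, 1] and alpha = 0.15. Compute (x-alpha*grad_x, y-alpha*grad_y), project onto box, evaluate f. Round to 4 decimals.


Step 1: Compute gradient at (-3.2337, -2.5836).
grad_x = 2*4*-3.2337 - 14 = -39.8696
grad_y = 2*7*-2.5836 - 13 = -49.1704
Step 2: Gradient step.
x_raw = -3.2337 - 0.15*-39.8696 = 2.7467
y_raw = -2.5836 - 0.15*-49.1704 = 4.792
Step 3: Project onto [-2, 1].
x_proj = clip(2.7467) = 1.0
y_proj = clip(4.792) = 1.0
Step 4: Evaluate f.
f(1.0, 1.0) = -16.0


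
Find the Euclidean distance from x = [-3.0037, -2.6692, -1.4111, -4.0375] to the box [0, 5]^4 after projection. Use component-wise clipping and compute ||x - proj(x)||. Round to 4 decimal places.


Project each component onto [0, 5].
clip(-3.0037) = 0.0, clip(-2.6692) = 0.0, clip(-1.4111) = 0.0, clip(-4.0375) = 0.0
Projection = [0.0, 0.0, 0.0, 0.0]
Squared diffs: [9.0222, 7.1246, 1.9912, 16.3014]
Distance = sqrt(34.4394) = 5.8685


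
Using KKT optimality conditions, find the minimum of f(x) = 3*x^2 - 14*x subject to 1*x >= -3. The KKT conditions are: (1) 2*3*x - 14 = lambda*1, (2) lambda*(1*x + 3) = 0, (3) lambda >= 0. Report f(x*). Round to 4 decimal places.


Step 1: Try lambda = 0 (constraint inactive).
Stationarity: 2*3*x - 14 = 0
x* = 14/(2*3) = 7/3 = 2.3333 (rounded; the exact value 7/3 is used below)
Check constraint: 1*2.3333 = 2.3333 >= -3 -- satisfied.
Step 2: Compute optimal value.
f(x*) = 3*(7/3)^2 - 14*(7/3) = -16.3333


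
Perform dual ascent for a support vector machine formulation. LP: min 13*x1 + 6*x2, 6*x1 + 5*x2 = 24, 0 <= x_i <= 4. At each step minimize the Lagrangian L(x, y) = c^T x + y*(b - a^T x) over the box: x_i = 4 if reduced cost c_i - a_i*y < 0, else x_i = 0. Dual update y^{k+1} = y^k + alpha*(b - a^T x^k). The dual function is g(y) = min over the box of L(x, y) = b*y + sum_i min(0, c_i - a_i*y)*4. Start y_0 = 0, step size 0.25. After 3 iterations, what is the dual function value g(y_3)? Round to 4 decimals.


Dual ascent for LP: min 13*x1 + 6*x2, 6*x1 + 5*x2 = 24, 0 <= x_i <= 4
Step 1: y^k = 0.0, reduced costs: (13.0, 6.0)
  x^k = (0.0, 0.0), subgradient = b - a^T x = 24.0
  y^{k+1} = 0.0 + 0.25*24.0 = 6.0
Step 2: y^k = 6.0, reduced costs: (-23.0, -24.0)
  x^k = (4.0, 4.0), subgradient = b - a^T x = -20.0
  y^{k+1} = 6.0 + 0.25*-20.0 = 1.0
Step 3: y^k = 1.0, reduced costs: (7.0, 1.0)
  x^k = (0.0, 0.0), subgradient = b - a^T x = 24.0
  y^{k+1} = 1.0 + 0.25*24.0 = 7.0
Dual objective at y_3 = 7.0: reduced costs (-29.0, -29.0), box minimizer x = (4.0, 4.0)
g(y_3) = b*y + (c1 - a1*y)*x1 + (c2 - a2*y)*x2 = 24*7.0 + (-29.0)*4.0 + (-29.0)*4.0 = 168.0 - 116.0 - 116.0 = -64.0


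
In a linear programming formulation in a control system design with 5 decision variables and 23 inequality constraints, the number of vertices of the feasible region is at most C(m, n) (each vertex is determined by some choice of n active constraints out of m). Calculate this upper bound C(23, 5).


Each vertex corresponds to some choice of n active constraints out of m, so the number of vertices is at most C(m, n) = m! / (n!(m-n)!).
m = 23, n = 5
Numerator: 23 * 22 * 21 * 20 * 19
Denominator: 5! = 120
C(23, 5) = 33649


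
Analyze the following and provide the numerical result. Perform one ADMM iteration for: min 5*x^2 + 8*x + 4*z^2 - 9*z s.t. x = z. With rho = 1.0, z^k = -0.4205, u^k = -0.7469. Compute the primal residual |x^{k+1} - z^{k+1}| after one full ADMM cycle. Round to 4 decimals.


ADMM iteration with rho = 1.0, z^k = -0.4205, u^k = -0.7469
Step 1: x-update.
Minimize 5*x^2 + 8*x + (1.0/2)*(x + 0.4205 - 0.7469)^2
FOC: (2*5 + 1.0)*x = -8 + 1.0*(-0.4205 + 0.7469)
x^{k+1} = -0.6976
Step 2: z-update.
Minimize 4*z^2 - 9*z + (1.0/2)*(-0.6976 - z - 0.7469)^2
FOC: (2*4 + 1.0)*z = 9 + 1.0*(-0.6976 - 0.7469)
z^{k+1} = 0.8395
Step 3: u-update.
u^{k+1} = -0.7469 - 0.6976 - 0.8395 = -2.284
Step 4: Primal residual = |-0.6976 - 0.8395| = 1.5371
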